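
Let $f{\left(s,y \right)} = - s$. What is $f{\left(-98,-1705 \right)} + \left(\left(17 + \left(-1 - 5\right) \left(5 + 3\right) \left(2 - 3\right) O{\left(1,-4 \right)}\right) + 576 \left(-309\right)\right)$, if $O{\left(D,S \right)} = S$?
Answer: $-178061$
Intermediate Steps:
$f{\left(-98,-1705 \right)} + \left(\left(17 + \left(-1 - 5\right) \left(5 + 3\right) \left(2 - 3\right) O{\left(1,-4 \right)}\right) + 576 \left(-309\right)\right) = \left(-1\right) \left(-98\right) + \left(\left(17 + \left(-1 - 5\right) \left(5 + 3\right) \left(2 - 3\right) \left(-4\right)\right) + 576 \left(-309\right)\right) = 98 - \left(177967 - \left(-6\right) 8 \left(-1\right) \left(-4\right)\right) = 98 - \left(177967 - \left(-48\right) \left(-1\right) \left(-4\right)\right) = 98 + \left(\left(17 + 48 \left(-4\right)\right) - 177984\right) = 98 + \left(\left(17 - 192\right) - 177984\right) = 98 - 178159 = -178061$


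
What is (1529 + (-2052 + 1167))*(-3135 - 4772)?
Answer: -5092108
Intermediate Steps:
(1529 + (-2052 + 1167))*(-3135 - 4772) = (1529 - 885)*(-7907) = 644*(-7907) = -5092108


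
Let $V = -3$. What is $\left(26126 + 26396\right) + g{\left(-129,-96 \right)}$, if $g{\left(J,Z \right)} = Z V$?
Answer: $52810$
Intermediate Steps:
$g{\left(J,Z \right)} = - 3 Z$ ($g{\left(J,Z \right)} = Z \left(-3\right) = - 3 Z$)
$\left(26126 + 26396\right) + g{\left(-129,-96 \right)} = \left(26126 + 26396\right) - -288 = 52522 + 288 = 52810$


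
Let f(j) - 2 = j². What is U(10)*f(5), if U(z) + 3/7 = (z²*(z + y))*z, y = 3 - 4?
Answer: 1700919/7 ≈ 2.4299e+5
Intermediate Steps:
y = -1
f(j) = 2 + j²
U(z) = -3/7 + z³*(-1 + z) (U(z) = -3/7 + (z²*(z - 1))*z = -3/7 + (z²*(-1 + z))*z = -3/7 + z³*(-1 + z))
U(10)*f(5) = (-3/7 + 10⁴ - 1*10³)*(2 + 5²) = (-3/7 + 10000 - 1*1000)*(2 + 25) = (-3/7 + 10000 - 1000)*27 = (62997/7)*27 = 1700919/7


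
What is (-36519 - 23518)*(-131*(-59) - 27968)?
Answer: 1215088843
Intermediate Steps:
(-36519 - 23518)*(-131*(-59) - 27968) = -60037*(7729 - 27968) = -60037*(-20239) = 1215088843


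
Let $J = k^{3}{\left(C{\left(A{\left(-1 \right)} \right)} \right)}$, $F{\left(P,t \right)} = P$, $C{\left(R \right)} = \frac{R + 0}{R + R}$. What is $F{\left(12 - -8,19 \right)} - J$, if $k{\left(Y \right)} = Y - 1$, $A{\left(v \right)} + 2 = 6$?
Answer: $\frac{161}{8} \approx 20.125$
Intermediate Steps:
$A{\left(v \right)} = 4$ ($A{\left(v \right)} = -2 + 6 = 4$)
$C{\left(R \right)} = \frac{1}{2}$ ($C{\left(R \right)} = \frac{R}{2 R} = R \frac{1}{2 R} = \frac{1}{2}$)
$k{\left(Y \right)} = -1 + Y$
$J = - \frac{1}{8}$ ($J = \left(-1 + \frac{1}{2}\right)^{3} = \left(- \frac{1}{2}\right)^{3} = - \frac{1}{8} \approx -0.125$)
$F{\left(12 - -8,19 \right)} - J = \left(12 - -8\right) - - \frac{1}{8} = \left(12 + 8\right) + \frac{1}{8} = 20 + \frac{1}{8} = \frac{161}{8}$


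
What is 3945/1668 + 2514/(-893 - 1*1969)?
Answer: 394291/265212 ≈ 1.4867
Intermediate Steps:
3945/1668 + 2514/(-893 - 1*1969) = 3945*(1/1668) + 2514/(-893 - 1969) = 1315/556 + 2514/(-2862) = 1315/556 + 2514*(-1/2862) = 1315/556 - 419/477 = 394291/265212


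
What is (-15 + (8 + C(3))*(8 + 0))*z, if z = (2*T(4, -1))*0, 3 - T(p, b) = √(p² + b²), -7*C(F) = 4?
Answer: 0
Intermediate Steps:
C(F) = -4/7 (C(F) = -⅐*4 = -4/7)
T(p, b) = 3 - √(b² + p²) (T(p, b) = 3 - √(p² + b²) = 3 - √(b² + p²))
z = 0 (z = (2*(3 - √((-1)² + 4²)))*0 = (2*(3 - √(1 + 16)))*0 = (2*(3 - √17))*0 = (6 - 2*√17)*0 = 0)
(-15 + (8 + C(3))*(8 + 0))*z = (-15 + (8 - 4/7)*(8 + 0))*0 = (-15 + (52/7)*8)*0 = (-15 + 416/7)*0 = (311/7)*0 = 0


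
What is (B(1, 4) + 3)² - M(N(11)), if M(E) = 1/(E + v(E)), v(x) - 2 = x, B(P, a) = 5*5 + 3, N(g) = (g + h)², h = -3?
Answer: 124929/130 ≈ 960.99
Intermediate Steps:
N(g) = (-3 + g)² (N(g) = (g - 3)² = (-3 + g)²)
B(P, a) = 28 (B(P, a) = 25 + 3 = 28)
v(x) = 2 + x
M(E) = 1/(2 + 2*E) (M(E) = 1/(E + (2 + E)) = 1/(2 + 2*E))
(B(1, 4) + 3)² - M(N(11)) = (28 + 3)² - 1/(2*(1 + (-3 + 11)²)) = 31² - 1/(2*(1 + 8²)) = 961 - 1/(2*(1 + 64)) = 961 - 1/(2*65) = 961 - 1*1/130 = 961 - 1/130 = 124929/130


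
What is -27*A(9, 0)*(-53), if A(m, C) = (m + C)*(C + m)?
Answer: 115911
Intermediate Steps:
A(m, C) = (C + m)**2 (A(m, C) = (C + m)*(C + m) = (C + m)**2)
-27*A(9, 0)*(-53) = -27*(0 + 9)**2*(-53) = -27*9**2*(-53) = -27*81*(-53) = -2187*(-53) = 115911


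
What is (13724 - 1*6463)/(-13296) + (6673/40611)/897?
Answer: -88138490093/161449192944 ≈ -0.54592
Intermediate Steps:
(13724 - 1*6463)/(-13296) + (6673/40611)/897 = (13724 - 6463)*(-1/13296) + (6673*(1/40611))*(1/897) = 7261*(-1/13296) + (6673/40611)*(1/897) = -7261/13296 + 6673/36428067 = -88138490093/161449192944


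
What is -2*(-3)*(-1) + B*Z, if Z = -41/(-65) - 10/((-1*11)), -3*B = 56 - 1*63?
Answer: -1721/715 ≈ -2.4070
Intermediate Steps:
B = 7/3 (B = -(56 - 1*63)/3 = -(56 - 63)/3 = -⅓*(-7) = 7/3 ≈ 2.3333)
Z = 1101/715 (Z = -41*(-1/65) - 10/(-11) = 41/65 - 10*(-1/11) = 41/65 + 10/11 = 1101/715 ≈ 1.5399)
-2*(-3)*(-1) + B*Z = -2*(-3)*(-1) + (7/3)*(1101/715) = 6*(-1) + 2569/715 = -6 + 2569/715 = -1721/715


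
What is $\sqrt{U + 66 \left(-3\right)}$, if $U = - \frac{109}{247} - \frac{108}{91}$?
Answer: $\frac{i \sqrt{596776453}}{1729} \approx 14.129 i$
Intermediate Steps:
$U = - \frac{2815}{1729}$ ($U = \left(-109\right) \frac{1}{247} - \frac{108}{91} = - \frac{109}{247} - \frac{108}{91} = - \frac{2815}{1729} \approx -1.6281$)
$\sqrt{U + 66 \left(-3\right)} = \sqrt{- \frac{2815}{1729} + 66 \left(-3\right)} = \sqrt{- \frac{2815}{1729} - 198} = \sqrt{- \frac{345157}{1729}} = \frac{i \sqrt{596776453}}{1729}$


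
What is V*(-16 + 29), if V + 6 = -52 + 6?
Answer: -676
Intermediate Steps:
V = -52 (V = -6 + (-52 + 6) = -6 - 46 = -52)
V*(-16 + 29) = -52*(-16 + 29) = -52*13 = -676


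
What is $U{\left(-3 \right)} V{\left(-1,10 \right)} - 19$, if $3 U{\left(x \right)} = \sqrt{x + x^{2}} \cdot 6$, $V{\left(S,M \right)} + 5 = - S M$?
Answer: $-19 + 10 \sqrt{6} \approx 5.4949$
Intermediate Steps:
$V{\left(S,M \right)} = -5 - M S$ ($V{\left(S,M \right)} = -5 - S M = -5 - M S$)
$U{\left(x \right)} = 2 \sqrt{x + x^{2}}$ ($U{\left(x \right)} = \frac{\sqrt{x + x^{2}} \cdot 6}{3} = \frac{6 \sqrt{x + x^{2}}}{3} = 2 \sqrt{x + x^{2}}$)
$U{\left(-3 \right)} V{\left(-1,10 \right)} - 19 = 2 \sqrt{- 3 \left(1 - 3\right)} \left(-5 - 10 \left(-1\right)\right) - 19 = 2 \sqrt{\left(-3\right) \left(-2\right)} \left(-5 + 10\right) - 19 = 2 \sqrt{6} \cdot 5 - 19 = 10 \sqrt{6} - 19 = -19 + 10 \sqrt{6}$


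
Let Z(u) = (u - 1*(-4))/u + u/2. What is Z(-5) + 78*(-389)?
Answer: -303443/10 ≈ -30344.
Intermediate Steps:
Z(u) = u/2 + (4 + u)/u (Z(u) = (u + 4)/u + u*(½) = (4 + u)/u + u/2 = u/2 + (4 + u)/u)
Z(-5) + 78*(-389) = (1 + (½)*(-5) + 4/(-5)) + 78*(-389) = (1 - 5/2 + 4*(-⅕)) - 30342 = (1 - 5/2 - ⅘) - 30342 = -23/10 - 30342 = -303443/10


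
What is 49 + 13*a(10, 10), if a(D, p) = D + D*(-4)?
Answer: -341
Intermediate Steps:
a(D, p) = -3*D (a(D, p) = D - 4*D = -3*D)
49 + 13*a(10, 10) = 49 + 13*(-3*10) = 49 + 13*(-30) = 49 - 390 = -341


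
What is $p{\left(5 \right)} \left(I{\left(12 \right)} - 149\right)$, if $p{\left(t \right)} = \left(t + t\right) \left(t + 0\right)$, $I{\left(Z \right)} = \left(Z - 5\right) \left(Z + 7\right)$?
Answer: $-800$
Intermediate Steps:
$I{\left(Z \right)} = \left(-5 + Z\right) \left(7 + Z\right)$
$p{\left(t \right)} = 2 t^{2}$ ($p{\left(t \right)} = 2 t t = 2 t^{2}$)
$p{\left(5 \right)} \left(I{\left(12 \right)} - 149\right) = 2 \cdot 5^{2} \left(\left(-35 + 12^{2} + 2 \cdot 12\right) - 149\right) = 2 \cdot 25 \left(\left(-35 + 144 + 24\right) - 149\right) = 50 \left(133 - 149\right) = 50 \left(-16\right) = -800$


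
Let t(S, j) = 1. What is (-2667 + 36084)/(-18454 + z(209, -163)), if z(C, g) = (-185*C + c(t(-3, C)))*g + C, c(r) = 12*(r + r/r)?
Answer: 33417/6280238 ≈ 0.0053210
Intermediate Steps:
c(r) = 12 + 12*r (c(r) = 12*(r + 1) = 12*(1 + r) = 12 + 12*r)
z(C, g) = C + g*(24 - 185*C) (z(C, g) = (-185*C + (12 + 12*1))*g + C = (-185*C + (12 + 12))*g + C = (-185*C + 24)*g + C = (24 - 185*C)*g + C = g*(24 - 185*C) + C = C + g*(24 - 185*C))
(-2667 + 36084)/(-18454 + z(209, -163)) = (-2667 + 36084)/(-18454 + (209 + 24*(-163) - 185*209*(-163))) = 33417/(-18454 + (209 - 3912 + 6302395)) = 33417/(-18454 + 6298692) = 33417/6280238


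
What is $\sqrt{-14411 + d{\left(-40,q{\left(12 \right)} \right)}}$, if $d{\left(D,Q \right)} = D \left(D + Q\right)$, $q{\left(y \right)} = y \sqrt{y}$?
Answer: $\sqrt{-12811 - 960 \sqrt{3}} \approx 120.31 i$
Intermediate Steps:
$q{\left(y \right)} = y^{\frac{3}{2}}$
$\sqrt{-14411 + d{\left(-40,q{\left(12 \right)} \right)}} = \sqrt{-14411 - 40 \left(-40 + 12^{\frac{3}{2}}\right)} = \sqrt{-14411 - 40 \left(-40 + 24 \sqrt{3}\right)} = \sqrt{-14411 + \left(1600 - 960 \sqrt{3}\right)} = \sqrt{-12811 - 960 \sqrt{3}}$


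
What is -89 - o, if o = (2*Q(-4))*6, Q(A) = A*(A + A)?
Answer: -473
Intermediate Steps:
Q(A) = 2*A² (Q(A) = A*(2*A) = 2*A²)
o = 384 (o = (2*(2*(-4)²))*6 = (2*(2*16))*6 = (2*32)*6 = 64*6 = 384)
-89 - o = -89 - 1*384 = -89 - 384 = -473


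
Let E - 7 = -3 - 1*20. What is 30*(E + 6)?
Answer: -300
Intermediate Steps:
E = -16 (E = 7 + (-3 - 1*20) = 7 + (-3 - 20) = 7 - 23 = -16)
30*(E + 6) = 30*(-16 + 6) = 30*(-10) = -300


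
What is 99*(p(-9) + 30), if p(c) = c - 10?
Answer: 1089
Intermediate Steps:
p(c) = -10 + c
99*(p(-9) + 30) = 99*((-10 - 9) + 30) = 99*(-19 + 30) = 99*11 = 1089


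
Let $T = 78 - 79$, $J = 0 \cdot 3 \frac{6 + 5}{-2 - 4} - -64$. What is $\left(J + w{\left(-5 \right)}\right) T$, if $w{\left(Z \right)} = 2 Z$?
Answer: $-54$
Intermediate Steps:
$J = 64$ ($J = 0 \frac{11}{-6} + 64 = 0 \cdot 11 \left(- \frac{1}{6}\right) + 64 = 0 \left(- \frac{11}{6}\right) + 64 = 0 + 64 = 64$)
$T = -1$ ($T = 78 - 79 = -1$)
$\left(J + w{\left(-5 \right)}\right) T = \left(64 + 2 \left(-5\right)\right) \left(-1\right) = \left(64 - 10\right) \left(-1\right) = 54 \left(-1\right) = -54$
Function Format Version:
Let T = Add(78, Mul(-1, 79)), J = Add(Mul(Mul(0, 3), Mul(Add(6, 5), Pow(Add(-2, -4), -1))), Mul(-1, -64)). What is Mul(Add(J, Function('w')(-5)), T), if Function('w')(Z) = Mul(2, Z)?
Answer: -54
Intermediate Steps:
J = 64 (J = Add(Mul(0, Mul(11, Pow(-6, -1))), 64) = Add(Mul(0, Mul(11, Rational(-1, 6))), 64) = Add(Mul(0, Rational(-11, 6)), 64) = Add(0, 64) = 64)
T = -1 (T = Add(78, -79) = -1)
Mul(Add(J, Function('w')(-5)), T) = Mul(Add(64, Mul(2, -5)), -1) = Mul(Add(64, -10), -1) = Mul(54, -1) = -54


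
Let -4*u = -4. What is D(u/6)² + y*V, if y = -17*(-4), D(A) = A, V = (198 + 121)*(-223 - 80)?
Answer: -236616335/36 ≈ -6.5727e+6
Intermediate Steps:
u = 1 (u = -¼*(-4) = 1)
V = -96657 (V = 319*(-303) = -96657)
y = 68
D(u/6)² + y*V = (1/6)² + 68*(-96657) = (1*(⅙))² - 6572676 = (⅙)² - 6572676 = 1/36 - 6572676 = -236616335/36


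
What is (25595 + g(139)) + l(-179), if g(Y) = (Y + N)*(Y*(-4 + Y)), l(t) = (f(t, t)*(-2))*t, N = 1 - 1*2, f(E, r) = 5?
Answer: 2616955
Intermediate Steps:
N = -1 (N = 1 - 2 = -1)
l(t) = -10*t (l(t) = (5*(-2))*t = -10*t)
g(Y) = Y*(-1 + Y)*(-4 + Y) (g(Y) = (Y - 1)*(Y*(-4 + Y)) = (-1 + Y)*(Y*(-4 + Y)) = Y*(-1 + Y)*(-4 + Y))
(25595 + g(139)) + l(-179) = (25595 + 139*(4 + 139² - 5*139)) - 10*(-179) = (25595 + 139*(4 + 19321 - 695)) + 1790 = (25595 + 139*18630) + 1790 = (25595 + 2589570) + 1790 = 2615165 + 1790 = 2616955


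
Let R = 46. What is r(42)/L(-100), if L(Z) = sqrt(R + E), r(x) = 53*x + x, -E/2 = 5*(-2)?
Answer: 378*sqrt(66)/11 ≈ 279.17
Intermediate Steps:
E = 20 (E = -10*(-2) = -2*(-10) = 20)
r(x) = 54*x
L(Z) = sqrt(66) (L(Z) = sqrt(46 + 20) = sqrt(66))
r(42)/L(-100) = (54*42)/(sqrt(66)) = 2268*(sqrt(66)/66) = 378*sqrt(66)/11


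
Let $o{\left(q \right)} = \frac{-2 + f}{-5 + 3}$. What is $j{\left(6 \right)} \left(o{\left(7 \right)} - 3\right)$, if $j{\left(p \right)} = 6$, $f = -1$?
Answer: $-9$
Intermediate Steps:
$o{\left(q \right)} = \frac{3}{2}$ ($o{\left(q \right)} = \frac{-2 - 1}{-5 + 3} = - \frac{3}{-2} = \left(-3\right) \left(- \frac{1}{2}\right) = \frac{3}{2}$)
$j{\left(6 \right)} \left(o{\left(7 \right)} - 3\right) = 6 \left(\frac{3}{2} - 3\right) = 6 \left(- \frac{3}{2}\right) = -9$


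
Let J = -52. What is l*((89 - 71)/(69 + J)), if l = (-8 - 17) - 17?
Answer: -756/17 ≈ -44.471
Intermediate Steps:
l = -42 (l = -25 - 17 = -42)
l*((89 - 71)/(69 + J)) = -42*(89 - 71)/(69 - 52) = -756/17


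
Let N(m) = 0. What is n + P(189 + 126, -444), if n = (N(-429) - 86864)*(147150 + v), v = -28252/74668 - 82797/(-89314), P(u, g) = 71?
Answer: -10655302397174722795/833612219 ≈ -1.2782e+10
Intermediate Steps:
v = 914746817/1667224438 (v = -28252*1/74668 - 82797*(-1/89314) = -7063/18667 + 82797/89314 = 914746817/1667224438 ≈ 0.54866)
n = -10655302456361190344/833612219 (n = (0 - 86864)*(147150 + 914746817/1667224438) = -86864*245332990798517/1667224438 = -10655302456361190344/833612219 ≈ -1.2782e+10)
n + P(189 + 126, -444) = -10655302456361190344/833612219 + 71 = -10655302397174722795/833612219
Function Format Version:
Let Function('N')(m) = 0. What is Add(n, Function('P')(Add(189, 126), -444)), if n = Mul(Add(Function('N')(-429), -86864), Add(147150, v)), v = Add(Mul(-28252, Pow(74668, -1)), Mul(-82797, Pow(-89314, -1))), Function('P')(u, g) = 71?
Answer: Rational(-10655302397174722795, 833612219) ≈ -1.2782e+10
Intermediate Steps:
v = Rational(914746817, 1667224438) (v = Add(Mul(-28252, Rational(1, 74668)), Mul(-82797, Rational(-1, 89314))) = Add(Rational(-7063, 18667), Rational(82797, 89314)) = Rational(914746817, 1667224438) ≈ 0.54866)
n = Rational(-10655302456361190344, 833612219) (n = Mul(Add(0, -86864), Add(147150, Rational(914746817, 1667224438))) = Mul(-86864, Rational(245332990798517, 1667224438)) = Rational(-10655302456361190344, 833612219) ≈ -1.2782e+10)
Add(n, Function('P')(Add(189, 126), -444)) = Add(Rational(-10655302456361190344, 833612219), 71) = Rational(-10655302397174722795, 833612219)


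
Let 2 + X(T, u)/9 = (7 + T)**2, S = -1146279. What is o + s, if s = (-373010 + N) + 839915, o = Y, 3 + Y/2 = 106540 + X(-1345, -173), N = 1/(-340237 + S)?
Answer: 48912820446859/1486516 ≈ 3.2904e+7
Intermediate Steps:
N = -1/1486516 (N = 1/(-340237 - 1146279) = 1/(-1486516) = -1/1486516 ≈ -6.7271e-7)
X(T, u) = -18 + 9*(7 + T)**2
Y = 32437430 (Y = -6 + 2*(106540 + (-18 + 9*(7 - 1345)**2)) = -6 + 2*(106540 + (-18 + 9*(-1338)**2)) = -6 + 2*(106540 + (-18 + 9*1790244)) = -6 + 2*(106540 + (-18 + 16112196)) = -6 + 2*(106540 + 16112178) = -6 + 2*16218718 = -6 + 32437436 = 32437430)
o = 32437430
s = 694061752979/1486516 (s = (-373010 - 1/1486516) + 839915 = -554485333161/1486516 + 839915 = 694061752979/1486516 ≈ 4.6691e+5)
o + s = 32437430 + 694061752979/1486516 = 48912820446859/1486516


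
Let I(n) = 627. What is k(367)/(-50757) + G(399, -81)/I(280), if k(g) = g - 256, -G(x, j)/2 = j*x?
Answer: 19185739/186109 ≈ 103.09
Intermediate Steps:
G(x, j) = -2*j*x
k(g) = -256 + g
k(367)/(-50757) + G(399, -81)/I(280) = (-256 + 367)/(-50757) - 2*(-81)*399/627 = 111*(-1/50757) + 64638*(1/627) = -37/16919 + 1134/11 = 19185739/186109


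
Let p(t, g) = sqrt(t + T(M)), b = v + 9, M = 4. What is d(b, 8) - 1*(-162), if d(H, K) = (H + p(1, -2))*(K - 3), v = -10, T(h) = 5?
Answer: 157 + 5*sqrt(6) ≈ 169.25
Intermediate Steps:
b = -1 (b = -10 + 9 = -1)
p(t, g) = sqrt(5 + t) (p(t, g) = sqrt(t + 5) = sqrt(5 + t))
d(H, K) = (-3 + K)*(H + sqrt(6)) (d(H, K) = (H + sqrt(5 + 1))*(K - 3) = (H + sqrt(6))*(-3 + K) = (-3 + K)*(H + sqrt(6)))
d(b, 8) - 1*(-162) = (-3*(-1) - 3*sqrt(6) - 1*8 + 8*sqrt(6)) - 1*(-162) = (3 - 3*sqrt(6) - 8 + 8*sqrt(6)) + 162 = (-5 + 5*sqrt(6)) + 162 = 157 + 5*sqrt(6)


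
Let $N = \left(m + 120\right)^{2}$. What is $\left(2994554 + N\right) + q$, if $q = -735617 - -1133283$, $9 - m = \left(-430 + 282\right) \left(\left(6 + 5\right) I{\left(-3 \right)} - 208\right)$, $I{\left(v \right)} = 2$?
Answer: $754097421$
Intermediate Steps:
$m = -27519$ ($m = 9 - \left(-430 + 282\right) \left(\left(6 + 5\right) 2 - 208\right) = 9 - - 148 \left(11 \cdot 2 - 208\right) = 9 - - 148 \left(22 - 208\right) = 9 - \left(-148\right) \left(-186\right) = 9 - 27528 = -27519$)
$N = 750705201$ ($N = \left(-27519 + 120\right)^{2} = \left(-27399\right)^{2} = 750705201$)
$q = 397666$ ($q = -735617 + 1133283 = 397666$)
$\left(2994554 + N\right) + q = \left(2994554 + 750705201\right) + 397666 = 753699755 + 397666 = 754097421$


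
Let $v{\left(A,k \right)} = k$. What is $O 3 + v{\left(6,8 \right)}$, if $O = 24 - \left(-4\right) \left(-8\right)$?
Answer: $-16$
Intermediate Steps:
$O = -8$ ($O = 24 - 32 = -8$)
$O 3 + v{\left(6,8 \right)} = \left(-8\right) 3 + 8 = -24 + 8 = -16$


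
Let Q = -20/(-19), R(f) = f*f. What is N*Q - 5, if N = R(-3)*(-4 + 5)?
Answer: 85/19 ≈ 4.4737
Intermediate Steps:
R(f) = f²
Q = 20/19 (Q = -20*(-1/19) = 20/19 ≈ 1.0526)
N = 9 (N = (-3)²*(-4 + 5) = 9*1 = 9)
N*Q - 5 = 9*(20/19) - 5 = 180/19 - 5 = 85/19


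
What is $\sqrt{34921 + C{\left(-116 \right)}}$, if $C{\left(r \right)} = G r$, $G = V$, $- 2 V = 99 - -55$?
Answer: $\sqrt{43853} \approx 209.41$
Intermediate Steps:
$V = -77$ ($V = - \frac{99 - -55}{2} = - \frac{99 + 55}{2} = \left(- \frac{1}{2}\right) 154 = -77$)
$G = -77$
$C{\left(r \right)} = - 77 r$
$\sqrt{34921 + C{\left(-116 \right)}} = \sqrt{34921 - -8932} = \sqrt{34921 + 8932} = \sqrt{43853}$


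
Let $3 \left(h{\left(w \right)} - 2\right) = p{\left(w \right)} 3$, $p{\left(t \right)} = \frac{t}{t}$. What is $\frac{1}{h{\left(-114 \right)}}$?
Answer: $\frac{1}{3} \approx 0.33333$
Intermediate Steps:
$p{\left(t \right)} = 1$
$h{\left(w \right)} = 3$ ($h{\left(w \right)} = 2 + \frac{1 \cdot 3}{3} = 2 + \frac{1}{3} \cdot 3 = 2 + 1 = 3$)
$\frac{1}{h{\left(-114 \right)}} = \frac{1}{3}$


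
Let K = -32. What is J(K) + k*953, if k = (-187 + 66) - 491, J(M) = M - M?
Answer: -583236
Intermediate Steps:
J(M) = 0
k = -612 (k = -121 - 491 = -612)
J(K) + k*953 = 0 - 612*953 = 0 - 583236 = -583236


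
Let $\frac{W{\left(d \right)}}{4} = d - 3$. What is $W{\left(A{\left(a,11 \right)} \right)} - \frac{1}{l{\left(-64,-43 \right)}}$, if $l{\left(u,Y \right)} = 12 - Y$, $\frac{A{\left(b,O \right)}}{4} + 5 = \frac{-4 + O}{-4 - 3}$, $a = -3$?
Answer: $- \frac{5941}{55} \approx -108.02$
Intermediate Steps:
$A{\left(b,O \right)} = - \frac{124}{7} - \frac{4 O}{7}$ ($A{\left(b,O \right)} = -20 + 4 \frac{-4 + O}{-4 - 3} = -20 + 4 \frac{-4 + O}{-7} = -20 + 4 \left(-4 + O\right) \left(- \frac{1}{7}\right) = -20 + 4 \left(\frac{4}{7} - \frac{O}{7}\right) = -20 - \left(- \frac{16}{7} + \frac{4 O}{7}\right) = - \frac{124}{7} - \frac{4 O}{7}$)
$W{\left(d \right)} = -12 + 4 d$ ($W{\left(d \right)} = 4 \left(d - 3\right) = 4 \left(-3 + d\right) = -12 + 4 d$)
$W{\left(A{\left(a,11 \right)} \right)} - \frac{1}{l{\left(-64,-43 \right)}} = \left(-12 + 4 \left(- \frac{124}{7} - \frac{44}{7}\right)\right) - \frac{1}{12 - -43} = \left(-12 + 4 \left(- \frac{124}{7} - \frac{44}{7}\right)\right) - \frac{1}{12 + 43} = \left(-12 + 4 \left(-24\right)\right) - \frac{1}{55} = \left(-12 - 96\right) - \frac{1}{55} = -108 - \frac{1}{55} = - \frac{5941}{55}$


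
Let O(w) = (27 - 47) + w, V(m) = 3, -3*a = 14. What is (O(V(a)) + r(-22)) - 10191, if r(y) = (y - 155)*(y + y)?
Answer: -2420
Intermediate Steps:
a = -14/3 (a = -⅓*14 = -14/3 ≈ -4.6667)
r(y) = 2*y*(-155 + y) (r(y) = (-155 + y)*(2*y) = 2*y*(-155 + y))
O(w) = -20 + w
(O(V(a)) + r(-22)) - 10191 = ((-20 + 3) + 2*(-22)*(-155 - 22)) - 10191 = (-17 + 2*(-22)*(-177)) - 10191 = (-17 + 7788) - 10191 = 7771 - 10191 = -2420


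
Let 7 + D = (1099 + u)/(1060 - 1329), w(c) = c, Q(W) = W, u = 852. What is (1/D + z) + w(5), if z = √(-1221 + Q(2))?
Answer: 18901/3834 + I*√1219 ≈ 4.9298 + 34.914*I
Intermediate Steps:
D = -3834/269 (D = -7 + (1099 + 852)/(1060 - 1329) = -7 + 1951/(-269) = -7 + 1951*(-1/269) = -7 - 1951/269 = -3834/269 ≈ -14.253)
z = I*√1219 (z = √(-1221 + 2) = √(-1219) = I*√1219 ≈ 34.914*I)
(1/D + z) + w(5) = (1/(-3834/269) + I*√1219) + 5 = (-269/3834 + I*√1219) + 5 = 18901/3834 + I*√1219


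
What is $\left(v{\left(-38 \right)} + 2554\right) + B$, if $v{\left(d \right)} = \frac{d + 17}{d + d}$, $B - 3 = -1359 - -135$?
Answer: $\frac{101329}{76} \approx 1333.3$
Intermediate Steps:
$B = -1221$ ($B = 3 - 1224 = -1221$)
$v{\left(d \right)} = \frac{17 + d}{2 d}$
$\left(v{\left(-38 \right)} + 2554\right) + B = \left(\frac{17 - 38}{2 \left(-38\right)} + 2554\right) - 1221 = \left(\frac{1}{2} \left(- \frac{1}{38}\right) \left(-21\right) + 2554\right) - 1221 = \left(\frac{21}{76} + 2554\right) - 1221 = \frac{194125}{76} - 1221 = \frac{101329}{76}$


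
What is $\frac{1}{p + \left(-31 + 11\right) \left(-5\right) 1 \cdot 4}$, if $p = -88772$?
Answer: $- \frac{1}{88372} \approx -1.1316 \cdot 10^{-5}$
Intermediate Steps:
$\frac{1}{p + \left(-31 + 11\right) \left(-5\right) 1 \cdot 4} = \frac{1}{-88772 + \left(-31 + 11\right) \left(-5\right) 1 \cdot 4} = \frac{1}{-88772 - 20 \left(\left(-5\right) 4\right)} = \frac{1}{-88772 - -400} = \frac{1}{-88772 + 400} = \frac{1}{-88372} = - \frac{1}{88372}$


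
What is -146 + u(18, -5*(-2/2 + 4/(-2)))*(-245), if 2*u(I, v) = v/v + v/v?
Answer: -391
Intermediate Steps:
u(I, v) = 1 (u(I, v) = (v/v + v/v)/2 = (1 + 1)/2 = (1/2)*2 = 1)
-146 + u(18, -5*(-2/2 + 4/(-2)))*(-245) = -146 + 1*(-245) = -146 - 245 = -391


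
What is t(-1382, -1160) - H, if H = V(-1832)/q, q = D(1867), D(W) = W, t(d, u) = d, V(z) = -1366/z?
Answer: -2363458387/1710172 ≈ -1382.0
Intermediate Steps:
q = 1867
H = 683/1710172 (H = -1366/(-1832)/1867 = -1366*(-1/1832)*(1/1867) = (683/916)*(1/1867) = 683/1710172 ≈ 0.00039937)
t(-1382, -1160) - H = -1382 - 1*683/1710172 = -1382 - 683/1710172 = -2363458387/1710172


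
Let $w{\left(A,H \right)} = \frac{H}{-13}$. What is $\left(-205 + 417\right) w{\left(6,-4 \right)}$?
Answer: $\frac{848}{13} \approx 65.231$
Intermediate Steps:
$w{\left(A,H \right)} = - \frac{H}{13}$ ($w{\left(A,H \right)} = H \left(- \frac{1}{13}\right) = - \frac{H}{13}$)
$\left(-205 + 417\right) w{\left(6,-4 \right)} = \left(-205 + 417\right) \left(\left(- \frac{1}{13}\right) \left(-4\right)\right) = 212 \cdot \frac{4}{13} = \frac{848}{13}$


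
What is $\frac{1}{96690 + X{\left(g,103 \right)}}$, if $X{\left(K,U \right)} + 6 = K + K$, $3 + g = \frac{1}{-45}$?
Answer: $\frac{45}{4350508} \approx 1.0344 \cdot 10^{-5}$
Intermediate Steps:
$g = - \frac{136}{45}$ ($g = -3 + \frac{1}{-45} = -3 - \frac{1}{45} = - \frac{136}{45} \approx -3.0222$)
$X{\left(K,U \right)} = -6 + 2 K$ ($X{\left(K,U \right)} = -6 + \left(K + K\right) = -6 + 2 K$)
$\frac{1}{96690 + X{\left(g,103 \right)}} = \frac{1}{96690 + \left(-6 + 2 \left(- \frac{136}{45}\right)\right)} = \frac{1}{96690 - \frac{542}{45}} = \frac{1}{\frac{4350508}{45}} = \frac{45}{4350508}$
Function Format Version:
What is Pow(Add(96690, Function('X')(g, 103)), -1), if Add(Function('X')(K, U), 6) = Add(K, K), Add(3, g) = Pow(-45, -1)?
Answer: Rational(45, 4350508) ≈ 1.0344e-5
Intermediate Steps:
g = Rational(-136, 45) (g = Add(-3, Pow(-45, -1)) = Add(-3, Rational(-1, 45)) = Rational(-136, 45) ≈ -3.0222)
Function('X')(K, U) = Add(-6, Mul(2, K)) (Function('X')(K, U) = Add(-6, Add(K, K)) = Add(-6, Mul(2, K)))
Pow(Add(96690, Function('X')(g, 103)), -1) = Pow(Add(96690, Add(-6, Mul(2, Rational(-136, 45)))), -1) = Pow(Add(96690, Add(-6, Rational(-272, 45))), -1) = Pow(Add(96690, Rational(-542, 45)), -1) = Pow(Rational(4350508, 45), -1) = Rational(45, 4350508)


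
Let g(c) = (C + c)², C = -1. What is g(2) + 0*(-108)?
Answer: 1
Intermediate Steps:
g(c) = (-1 + c)²
g(2) + 0*(-108) = (-1 + 2)² + 0*(-108) = 1² + 0 = 1 + 0 = 1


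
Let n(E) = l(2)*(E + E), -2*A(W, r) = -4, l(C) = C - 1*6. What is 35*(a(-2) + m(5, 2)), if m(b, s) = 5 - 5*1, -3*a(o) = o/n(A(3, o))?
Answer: -35/24 ≈ -1.4583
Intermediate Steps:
l(C) = -6 + C (l(C) = C - 6 = -6 + C)
A(W, r) = 2 (A(W, r) = -½*(-4) = 2)
n(E) = -8*E (n(E) = (-6 + 2)*(E + E) = -8*E)
a(o) = o/48 (a(o) = -o/(3*((-8*2))) = -o/(3*(-16)) = -o*(-1)/(3*16) = -(-1)*o/48 = o/48)
m(b, s) = 0 (m(b, s) = 5 - 5 = 0)
35*(a(-2) + m(5, 2)) = 35*((1/48)*(-2) + 0) = 35*(-1/24 + 0) = 35*(-1/24) = -35/24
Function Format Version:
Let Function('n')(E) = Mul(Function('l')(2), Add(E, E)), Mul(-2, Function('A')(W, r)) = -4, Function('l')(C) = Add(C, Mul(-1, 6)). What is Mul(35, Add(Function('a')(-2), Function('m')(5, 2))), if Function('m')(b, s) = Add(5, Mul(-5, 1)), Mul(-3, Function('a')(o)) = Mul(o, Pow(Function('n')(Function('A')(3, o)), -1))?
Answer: Rational(-35, 24) ≈ -1.4583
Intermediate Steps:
Function('l')(C) = Add(-6, C) (Function('l')(C) = Add(C, -6) = Add(-6, C))
Function('A')(W, r) = 2 (Function('A')(W, r) = Mul(Rational(-1, 2), -4) = 2)
Function('n')(E) = Mul(-8, E) (Function('n')(E) = Mul(Add(-6, 2), Add(E, E)) = Mul(-4, Mul(2, E)) = Mul(-8, E))
Function('a')(o) = Mul(Rational(1, 48), o) (Function('a')(o) = Mul(Rational(-1, 3), Mul(o, Pow(Mul(-8, 2), -1))) = Mul(Rational(-1, 3), Mul(o, Pow(-16, -1))) = Mul(Rational(-1, 3), Mul(o, Rational(-1, 16))) = Mul(Rational(-1, 3), Mul(Rational(-1, 16), o)) = Mul(Rational(1, 48), o))
Function('m')(b, s) = 0 (Function('m')(b, s) = Add(5, -5) = 0)
Mul(35, Add(Function('a')(-2), Function('m')(5, 2))) = Mul(35, Add(Mul(Rational(1, 48), -2), 0)) = Mul(35, Add(Rational(-1, 24), 0)) = Mul(35, Rational(-1, 24)) = Rational(-35, 24)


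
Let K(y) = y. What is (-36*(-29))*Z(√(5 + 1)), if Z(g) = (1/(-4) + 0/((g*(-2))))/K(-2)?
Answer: 261/2 ≈ 130.50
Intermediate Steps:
Z(g) = ⅛ (Z(g) = (1/(-4) + 0/((g*(-2))))/(-2) = (1*(-¼) + 0/((-2*g)))*(-½) = (-¼ + 0*(-1/(2*g)))*(-½) = (-¼ + 0)*(-½) = -¼*(-½) = ⅛)
(-36*(-29))*Z(√(5 + 1)) = -36*(-29)*(⅛) = 1044*(⅛) = 261/2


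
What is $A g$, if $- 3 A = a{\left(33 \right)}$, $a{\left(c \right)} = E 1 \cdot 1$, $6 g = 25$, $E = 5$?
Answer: $- \frac{125}{18} \approx -6.9444$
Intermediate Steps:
$g = \frac{25}{6}$ ($g = \frac{1}{6} \cdot 25 = \frac{25}{6} \approx 4.1667$)
$a{\left(c \right)} = 5$ ($a{\left(c \right)} = 5 \cdot 1 \cdot 1 = 5 \cdot 1 = 5$)
$A = - \frac{5}{3}$ ($A = \left(- \frac{1}{3}\right) 5 = - \frac{5}{3} \approx -1.6667$)
$A g = \left(- \frac{5}{3}\right) \frac{25}{6} = - \frac{125}{18}$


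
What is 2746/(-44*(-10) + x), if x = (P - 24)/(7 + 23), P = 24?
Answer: 1373/220 ≈ 6.2409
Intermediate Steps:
x = 0 (x = (24 - 24)/(7 + 23) = 0/30 = 0*(1/30) = 0)
2746/(-44*(-10) + x) = 2746/(-44*(-10) + 0) = 2746/(440 + 0) = 2746/440 = 2746*(1/440) = 1373/220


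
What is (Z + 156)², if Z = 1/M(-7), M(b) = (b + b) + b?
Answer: 10725625/441 ≈ 24321.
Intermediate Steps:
M(b) = 3*b (M(b) = 2*b + b = 3*b)
Z = -1/21 (Z = 1/(3*(-7)) = 1/(-21) = -1/21 ≈ -0.047619)
(Z + 156)² = (-1/21 + 156)² = (3275/21)² = 10725625/441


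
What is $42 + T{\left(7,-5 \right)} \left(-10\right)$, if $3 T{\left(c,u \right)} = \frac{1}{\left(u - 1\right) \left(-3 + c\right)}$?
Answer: $\frac{1517}{36} \approx 42.139$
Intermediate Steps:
$T{\left(c,u \right)} = \frac{1}{3 \left(-1 + u\right) \left(-3 + c\right)}$ ($T{\left(c,u \right)} = \frac{1}{3 \left(u - 1\right) \left(-3 + c\right)} = \frac{1}{3 \left(-1 + u\right) \left(-3 + c\right)}$)
$42 + T{\left(7,-5 \right)} \left(-10\right) = 42 + \frac{1}{3 \left(3 - 7 - -15 + 7 \left(-5\right)\right)} \left(-10\right) = 42 + \frac{1}{3 \left(3 - 7 + 15 - 35\right)} \left(-10\right) = 42 + \frac{1}{3 \left(-24\right)} \left(-10\right) = 42 + \frac{1}{3} \left(- \frac{1}{24}\right) \left(-10\right) = 42 - - \frac{5}{36} = 42 + \frac{5}{36} = \frac{1517}{36}$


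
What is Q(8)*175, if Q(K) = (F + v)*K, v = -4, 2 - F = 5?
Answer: -9800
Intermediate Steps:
F = -3 (F = 2 - 1*5 = 2 - 5 = -3)
Q(K) = -7*K (Q(K) = (-3 - 4)*K = -7*K)
Q(8)*175 = -7*8*175 = -56*175 = -9800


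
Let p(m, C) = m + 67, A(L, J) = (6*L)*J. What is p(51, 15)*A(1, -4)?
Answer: -2832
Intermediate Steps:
A(L, J) = 6*J*L
p(m, C) = 67 + m
p(51, 15)*A(1, -4) = (67 + 51)*(6*(-4)*1) = 118*(-24) = -2832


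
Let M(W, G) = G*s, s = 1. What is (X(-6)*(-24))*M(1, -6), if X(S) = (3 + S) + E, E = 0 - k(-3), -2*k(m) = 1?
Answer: -360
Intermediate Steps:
k(m) = -½ (k(m) = -½*1 = -½)
M(W, G) = G (M(W, G) = G*1 = G)
E = ½ (E = 0 - 1*(-½) = 0 + ½ = ½ ≈ 0.50000)
X(S) = 7/2 + S (X(S) = (3 + S) + ½ = 7/2 + S)
(X(-6)*(-24))*M(1, -6) = ((7/2 - 6)*(-24))*(-6) = -5/2*(-24)*(-6) = 60*(-6) = -360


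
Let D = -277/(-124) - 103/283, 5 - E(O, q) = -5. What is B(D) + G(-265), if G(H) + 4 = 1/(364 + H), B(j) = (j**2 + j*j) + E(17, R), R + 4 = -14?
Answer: 792635380979/60956698968 ≈ 13.003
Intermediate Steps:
R = -18 (R = -4 - 14 = -18)
E(O, q) = 10 (E(O, q) = 5 - 1*(-5) = 5 + 5 = 10)
D = 65619/35092 (D = -277*(-1/124) - 103*1/283 = 277/124 - 103/283 = 65619/35092 ≈ 1.8699)
B(j) = 10 + 2*j**2 (B(j) = (j**2 + j*j) + 10 = (j**2 + j**2) + 10 = 2*j**2 + 10 = 10 + 2*j**2)
G(H) = -4 + 1/(364 + H)
B(D) + G(-265) = (10 + 2*(65619/35092)**2) + (-1455 - 4*(-265))/(364 - 265) = (10 + 2*(4305853161/1231448464)) + (-1455 + 1060)/99 = (10 + 4305853161/615724232) + (1/99)*(-395) = 10463095481/615724232 - 395/99 = 792635380979/60956698968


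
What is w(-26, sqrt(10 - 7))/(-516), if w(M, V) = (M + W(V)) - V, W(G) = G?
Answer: 13/258 ≈ 0.050388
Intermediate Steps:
w(M, V) = M (w(M, V) = (M + V) - V = M)
w(-26, sqrt(10 - 7))/(-516) = -26/(-516) = -26*(-1/516) = 13/258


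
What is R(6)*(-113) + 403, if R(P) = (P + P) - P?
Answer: -275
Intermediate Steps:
R(P) = P (R(P) = 2*P - P = P)
R(6)*(-113) + 403 = 6*(-113) + 403 = -678 + 403 = -275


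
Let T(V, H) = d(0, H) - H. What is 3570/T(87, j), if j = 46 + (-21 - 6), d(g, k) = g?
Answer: -3570/19 ≈ -187.89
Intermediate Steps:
j = 19 (j = 46 - 27 = 19)
T(V, H) = -H (T(V, H) = 0 - H = -H)
3570/T(87, j) = 3570/((-1*19)) = 3570/(-19) = 3570*(-1/19) = -3570/19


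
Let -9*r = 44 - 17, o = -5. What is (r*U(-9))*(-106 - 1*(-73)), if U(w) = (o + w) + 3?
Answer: -1089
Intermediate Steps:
U(w) = -2 + w (U(w) = (-5 + w) + 3 = -2 + w)
r = -3 (r = -(44 - 17)/9 = -⅑*27 = -3)
(r*U(-9))*(-106 - 1*(-73)) = (-3*(-2 - 9))*(-106 - 1*(-73)) = (-3*(-11))*(-106 + 73) = 33*(-33) = -1089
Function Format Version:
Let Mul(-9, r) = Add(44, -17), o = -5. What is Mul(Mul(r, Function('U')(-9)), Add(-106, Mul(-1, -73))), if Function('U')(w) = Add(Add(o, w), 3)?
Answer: -1089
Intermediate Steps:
Function('U')(w) = Add(-2, w) (Function('U')(w) = Add(Add(-5, w), 3) = Add(-2, w))
r = -3 (r = Mul(Rational(-1, 9), Add(44, -17)) = Mul(Rational(-1, 9), 27) = -3)
Mul(Mul(r, Function('U')(-9)), Add(-106, Mul(-1, -73))) = Mul(Mul(-3, Add(-2, -9)), Add(-106, Mul(-1, -73))) = Mul(Mul(-3, -11), Add(-106, 73)) = Mul(33, -33) = -1089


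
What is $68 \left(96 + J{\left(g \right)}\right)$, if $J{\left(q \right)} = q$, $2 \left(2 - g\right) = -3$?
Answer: $6766$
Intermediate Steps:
$g = \frac{7}{2}$ ($g = 2 - - \frac{3}{2} = 2 + \frac{3}{2} = \frac{7}{2} \approx 3.5$)
$68 \left(96 + J{\left(g \right)}\right) = 68 \left(96 + \frac{7}{2}\right) = 68 \cdot \frac{199}{2} = 6766$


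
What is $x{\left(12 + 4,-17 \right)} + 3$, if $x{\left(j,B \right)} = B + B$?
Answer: $-31$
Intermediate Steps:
$x{\left(j,B \right)} = 2 B$
$x{\left(12 + 4,-17 \right)} + 3 = 2 \left(-17\right) + 3 = -34 + 3 = -31$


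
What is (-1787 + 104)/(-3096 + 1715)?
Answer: 1683/1381 ≈ 1.2187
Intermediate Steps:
(-1787 + 104)/(-3096 + 1715) = -1683/(-1381) = -1683*(-1/1381) = 1683/1381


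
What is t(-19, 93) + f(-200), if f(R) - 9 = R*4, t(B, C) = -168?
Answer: -959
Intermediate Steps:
f(R) = 9 + 4*R (f(R) = 9 + R*4 = 9 + 4*R)
t(-19, 93) + f(-200) = -168 + (9 + 4*(-200)) = -168 + (9 - 800) = -168 - 791 = -959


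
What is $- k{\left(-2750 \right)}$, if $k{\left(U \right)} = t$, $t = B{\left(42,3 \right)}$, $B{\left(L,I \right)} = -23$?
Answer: $23$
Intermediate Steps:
$t = -23$
$k{\left(U \right)} = -23$
$- k{\left(-2750 \right)} = \left(-1\right) \left(-23\right) = 23$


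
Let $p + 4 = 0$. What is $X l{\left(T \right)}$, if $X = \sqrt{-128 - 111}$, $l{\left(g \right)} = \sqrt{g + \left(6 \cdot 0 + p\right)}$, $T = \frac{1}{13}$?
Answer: $- \frac{\sqrt{158457}}{13} \approx -30.621$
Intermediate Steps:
$T = \frac{1}{13} \approx 0.076923$
$p = -4$ ($p = -4 + 0 = -4$)
$l{\left(g \right)} = \sqrt{-4 + g}$ ($l{\left(g \right)} = \sqrt{g + \left(6 \cdot 0 - 4\right)} = \sqrt{g + \left(0 - 4\right)} = \sqrt{g - 4} = \sqrt{-4 + g}$)
$X = i \sqrt{239}$ ($X = \sqrt{-239} = i \sqrt{239} \approx 15.46 i$)
$X l{\left(T \right)} = i \sqrt{239} \sqrt{-4 + \frac{1}{13}} = i \sqrt{239} \sqrt{- \frac{51}{13}} = i \sqrt{239} \frac{i \sqrt{663}}{13} = - \frac{\sqrt{158457}}{13}$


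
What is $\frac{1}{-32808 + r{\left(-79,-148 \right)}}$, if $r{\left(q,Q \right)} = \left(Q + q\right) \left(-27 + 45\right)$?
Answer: $- \frac{1}{36894} \approx -2.7105 \cdot 10^{-5}$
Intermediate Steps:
$r{\left(q,Q \right)} = 18 Q + 18 q$ ($r{\left(q,Q \right)} = \left(Q + q\right) 18 = 18 Q + 18 q$)
$\frac{1}{-32808 + r{\left(-79,-148 \right)}} = \frac{1}{-32808 + \left(18 \left(-148\right) + 18 \left(-79\right)\right)} = \frac{1}{-32808 - 4086} = \frac{1}{-36894} = - \frac{1}{36894}$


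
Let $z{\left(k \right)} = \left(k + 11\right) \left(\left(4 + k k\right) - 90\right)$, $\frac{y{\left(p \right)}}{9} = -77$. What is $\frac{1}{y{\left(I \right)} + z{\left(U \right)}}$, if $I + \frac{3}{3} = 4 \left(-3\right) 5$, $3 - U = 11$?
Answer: $- \frac{1}{759} \approx -0.0013175$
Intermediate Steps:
$U = -8$ ($U = 3 - 11 = -8$)
$I = -61$ ($I = -1 + 4 \left(-3\right) 5 = -1 - 60 = -61$)
$y{\left(p \right)} = -693$ ($y{\left(p \right)} = 9 \left(-77\right) = -693$)
$z{\left(k \right)} = \left(-86 + k^{2}\right) \left(11 + k\right)$ ($z{\left(k \right)} = \left(11 + k\right) \left(\left(4 + k^{2}\right) - 90\right) = \left(11 + k\right) \left(-86 + k^{2}\right) = \left(-86 + k^{2}\right) \left(11 + k\right)$)
$\frac{1}{y{\left(I \right)} + z{\left(U \right)}} = \frac{1}{-693 + \left(-946 + \left(-8\right)^{3} - -688 + 11 \left(-8\right)^{2}\right)} = \frac{1}{-693 + \left(-946 - 512 + 688 + 11 \cdot 64\right)} = \frac{1}{-693 + \left(-946 - 512 + 688 + 704\right)} = \frac{1}{-693 - 66} = \frac{1}{-759} = - \frac{1}{759}$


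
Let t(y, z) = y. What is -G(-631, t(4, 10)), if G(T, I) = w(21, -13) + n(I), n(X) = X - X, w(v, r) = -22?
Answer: 22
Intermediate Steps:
n(X) = 0
G(T, I) = -22 (G(T, I) = -22 + 0 = -22)
-G(-631, t(4, 10)) = -1*(-22) = 22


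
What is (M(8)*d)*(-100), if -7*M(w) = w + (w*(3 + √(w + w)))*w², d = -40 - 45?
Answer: -30532000/7 ≈ -4.3617e+6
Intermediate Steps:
d = -85
M(w) = -w/7 - w³*(3 + √2*√w)/7 (M(w) = -(w + (w*(3 + √(w + w)))*w²)/7 = -(w + (w*(3 + √(2*w)))*w²)/7 = -(w + (w*(3 + √2*√w))*w²)/7 = -(w + w³*(3 + √2*√w))/7 = -w/7 - w³*(3 + √2*√w)/7)
(M(8)*d)*(-100) = ((-3/7*8³ - ⅐*8 - √2*8^(7/2)/7)*(-85))*(-100) = ((-3/7*512 - 8/7 - √2*1024*√2/7)*(-85))*(-100) = ((-1536/7 - 8/7 - 2048/7)*(-85))*(-100) = -3592/7*(-85)*(-100) = (305320/7)*(-100) = -30532000/7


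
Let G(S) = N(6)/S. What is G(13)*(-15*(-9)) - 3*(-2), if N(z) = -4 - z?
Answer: -1272/13 ≈ -97.846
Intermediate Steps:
G(S) = -10/S (G(S) = (-4 - 1*6)/S = (-4 - 6)/S = -10/S)
G(13)*(-15*(-9)) - 3*(-2) = (-10/13)*(-15*(-9)) - 3*(-2) = -10*1/13*135 + 6 = -10/13*135 + 6 = -1350/13 + 6 = -1272/13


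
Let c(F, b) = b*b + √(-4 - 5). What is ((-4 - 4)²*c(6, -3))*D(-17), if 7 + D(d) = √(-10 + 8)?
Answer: -192*(3 + I)*(7 - I*√2) ≈ -4303.5 - 529.41*I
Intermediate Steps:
c(F, b) = b² + 3*I (c(F, b) = b² + √(-9) = b² + 3*I)
D(d) = -7 + I*√2 (D(d) = -7 + √(-10 + 8) = -7 + √(-2) = -7 + I*√2)
((-4 - 4)²*c(6, -3))*D(-17) = ((-4 - 4)²*((-3)² + 3*I))*(-7 + I*√2) = ((-8)²*(9 + 3*I))*(-7 + I*√2) = (64*(9 + 3*I))*(-7 + I*√2) = (576 + 192*I)*(-7 + I*√2) = (-7 + I*√2)*(576 + 192*I)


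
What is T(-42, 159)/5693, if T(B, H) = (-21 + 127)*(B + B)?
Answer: -8904/5693 ≈ -1.5640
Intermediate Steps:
T(B, H) = 212*B (T(B, H) = 106*(2*B) = 212*B)
T(-42, 159)/5693 = (212*(-42))/5693 = -8904*1/5693 = -8904/5693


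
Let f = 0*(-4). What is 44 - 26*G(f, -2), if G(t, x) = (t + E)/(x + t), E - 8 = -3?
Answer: 109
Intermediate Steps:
E = 5 (E = 8 - 3 = 5)
f = 0
G(t, x) = (5 + t)/(t + x) (G(t, x) = (t + 5)/(x + t) = (5 + t)/(t + x))
44 - 26*G(f, -2) = 44 - 26*(5 + 0)/(0 - 2) = 44 - 26*5/(-2) = 44 - (-13)*5 = 44 - 26*(-5/2) = 44 + 65 = 109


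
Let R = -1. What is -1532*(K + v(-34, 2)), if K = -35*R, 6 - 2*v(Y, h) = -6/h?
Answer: -60514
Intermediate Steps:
v(Y, h) = 3 + 3/h (v(Y, h) = 3 - (-3)/h = 3 + 3/h)
K = 35 (K = -35*(-1) = 35)
-1532*(K + v(-34, 2)) = -1532*(35 + (3 + 3/2)) = -1532*(35 + 9/2) = -1532*79/2 = -60514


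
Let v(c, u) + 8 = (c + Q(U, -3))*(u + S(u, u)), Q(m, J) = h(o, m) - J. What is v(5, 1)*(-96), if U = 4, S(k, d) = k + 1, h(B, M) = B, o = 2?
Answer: -2112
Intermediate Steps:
S(k, d) = 1 + k
Q(m, J) = 2 - J
v(c, u) = -8 + (1 + 2*u)*(5 + c) (v(c, u) = -8 + (c + (2 - 1*(-3)))*(u + (1 + u)) = -8 + (c + (2 + 3))*(1 + 2*u) = -8 + (c + 5)*(1 + 2*u) = -8 + (5 + c)*(1 + 2*u) = -8 + (1 + 2*u)*(5 + c))
v(5, 1)*(-96) = (-3 + 5 + 10*1 + 2*5*1)*(-96) = (-3 + 5 + 10 + 10)*(-96) = 22*(-96) = -2112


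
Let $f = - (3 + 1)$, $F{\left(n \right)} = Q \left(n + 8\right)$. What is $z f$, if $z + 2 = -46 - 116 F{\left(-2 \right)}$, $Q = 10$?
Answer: $28032$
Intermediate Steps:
$F{\left(n \right)} = 80 + 10 n$ ($F{\left(n \right)} = 10 \left(n + 8\right) = 10 \left(8 + n\right) = 80 + 10 n$)
$z = -7008$ ($z = -2 - \left(46 + 116 \left(80 + 10 \left(-2\right)\right)\right) = -2 - \left(46 + 116 \left(80 - 20\right)\right) = -2 - 7006 = -7008$)
$f = -4$ ($f = \left(-1\right) 4 = -4$)
$z f = \left(-7008\right) \left(-4\right) = 28032$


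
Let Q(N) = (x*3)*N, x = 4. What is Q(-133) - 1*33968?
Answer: -35564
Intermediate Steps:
Q(N) = 12*N (Q(N) = (4*3)*N = 12*N)
Q(-133) - 1*33968 = 12*(-133) - 1*33968 = -1596 - 33968 = -35564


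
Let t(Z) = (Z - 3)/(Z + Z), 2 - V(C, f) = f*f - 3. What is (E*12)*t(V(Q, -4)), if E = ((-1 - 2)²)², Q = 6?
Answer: 6804/11 ≈ 618.54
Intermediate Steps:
V(C, f) = 5 - f² (V(C, f) = 2 - (f*f - 3) = 2 - (f² - 3) = 2 - (-3 + f²) = 2 + (3 - f²) = 5 - f²)
t(Z) = (-3 + Z)/(2*Z) (t(Z) = (-3 + Z)/((2*Z)) = (-3 + Z)*(1/(2*Z)) = (-3 + Z)/(2*Z))
E = 81 (E = ((-3)²)² = 9² = 81)
(E*12)*t(V(Q, -4)) = (81*12)*((-3 + (5 - 1*(-4)²))/(2*(5 - 1*(-4)²))) = 972*((-3 + (5 - 1*16))/(2*(5 - 1*16))) = 972*((-3 + (5 - 16))/(2*(5 - 16))) = 972*((½)*(-3 - 11)/(-11)) = 972*((½)*(-1/11)*(-14)) = 972*(7/11) = 6804/11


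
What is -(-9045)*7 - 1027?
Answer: 62288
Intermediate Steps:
-(-9045)*7 - 1027 = -603*(-105) - 1027 = 63315 - 1027 = 62288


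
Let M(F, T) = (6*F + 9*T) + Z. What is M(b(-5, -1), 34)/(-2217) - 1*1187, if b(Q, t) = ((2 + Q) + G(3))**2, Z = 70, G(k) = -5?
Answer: -2632339/2217 ≈ -1187.3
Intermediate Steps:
b(Q, t) = (-3 + Q)**2 (b(Q, t) = ((2 + Q) - 5)**2 = (-3 + Q)**2)
M(F, T) = 70 + 6*F + 9*T (M(F, T) = (6*F + 9*T) + 70 = 70 + 6*F + 9*T)
M(b(-5, -1), 34)/(-2217) - 1*1187 = (70 + 6*(-3 - 5)**2 + 9*34)/(-2217) - 1*1187 = (70 + 6*(-8)**2 + 306)*(-1/2217) - 1187 = (70 + 6*64 + 306)*(-1/2217) - 1187 = (70 + 384 + 306)*(-1/2217) - 1187 = 760*(-1/2217) - 1187 = -760/2217 - 1187 = -2632339/2217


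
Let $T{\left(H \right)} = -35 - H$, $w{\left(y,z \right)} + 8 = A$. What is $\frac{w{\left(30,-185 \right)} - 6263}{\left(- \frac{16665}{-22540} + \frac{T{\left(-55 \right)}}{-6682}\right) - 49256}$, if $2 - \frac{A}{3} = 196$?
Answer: $\frac{103214595484}{741844755895} \approx 0.13913$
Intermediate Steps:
$A = -582$ ($A = 6 - 588 = -582$)
$w{\left(y,z \right)} = -590$ ($w{\left(y,z \right)} = -8 - 582 = -590$)
$\frac{w{\left(30,-185 \right)} - 6263}{\left(- \frac{16665}{-22540} + \frac{T{\left(-55 \right)}}{-6682}\right) - 49256} = \frac{-590 - 6263}{\left(- \frac{16665}{-22540} + \frac{-35 - -55}{-6682}\right) - 49256} = - \frac{6853}{\left(\left(-16665\right) \left(- \frac{1}{22540}\right) + \left(-35 + 55\right) \left(- \frac{1}{6682}\right)\right) - 49256} = - \frac{6853}{\left(\frac{3333}{4508} + 20 \left(- \frac{1}{6682}\right)\right) - 49256} = - \frac{6853}{\left(\frac{3333}{4508} - \frac{10}{3341}\right) - 49256} = - \frac{6853}{\frac{11090473}{15061228} - 49256} = - \frac{6853}{- \frac{741844755895}{15061228}} = \left(-6853\right) \left(- \frac{15061228}{741844755895}\right) = \frac{103214595484}{741844755895}$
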